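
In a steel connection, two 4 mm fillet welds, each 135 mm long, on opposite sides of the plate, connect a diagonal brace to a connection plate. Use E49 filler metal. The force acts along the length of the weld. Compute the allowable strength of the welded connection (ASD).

E49XX → F_EXX = 490 MPa.
Effective throat t_e = 0.707 × 4 = 2.828 mm.
Total length L = 270 mm; A_we = 2.828 × 270 = 763.6 mm².
F_nw = 0.6 F_EXX = 0.6 × 490 = 294 MPa.
R_n = 294 × 763.6 × 10⁻³ = 224.5 kN; R_n/Ω = 224.5/2.0 = 112.2 kN.

R_n/Ω ≈ 112 kN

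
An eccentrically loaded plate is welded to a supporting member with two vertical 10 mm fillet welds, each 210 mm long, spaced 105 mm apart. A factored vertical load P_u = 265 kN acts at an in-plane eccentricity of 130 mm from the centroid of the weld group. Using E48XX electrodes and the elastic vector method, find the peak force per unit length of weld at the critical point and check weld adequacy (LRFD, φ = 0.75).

E48XX → F_EXX = 480 MPa.
Total weld length L_w = 420 mm. Treat welds as unit-width lines.
Polar moment about centroid: J = 2[d³/12 + d(b/2)²] = 2[210³/12 + 210×52.5²] = 2701000 mm³.
Direct shear f_v = P/L_w = 265×10³ / 420 = 631 N/mm (vertical).
Torsion M = P·e = 265×10³ × 130 = 34450000 N·mm.
Critical point at (x, y) = (52.5, 105) from centroid. f_tx = M·y/J = 1339 N/mm; f_ty = M·x/J = 669.6 N/mm.
Resultant f_max = √[f_tx² + (f_v + f_ty)²] = √[1339² + (631 + 669.6)²] = 1867 N/mm.
Capacity per unit length: φr_n = 0.75 × 0.6 × 480 × (0.707 × 10) = 1527 N/mm.
1867 > 1527 → NOT adequate.

f_max ≈ 1870 N/mm; NOT adequate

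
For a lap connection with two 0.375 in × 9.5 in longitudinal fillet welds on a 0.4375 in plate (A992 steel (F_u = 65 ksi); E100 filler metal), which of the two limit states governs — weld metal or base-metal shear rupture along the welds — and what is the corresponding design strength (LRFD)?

φR_n ≈ 227 kips (weld metal governs)

E100XX → F_EXX = 100 ksi.
t_e = 0.707 × 0.375 = 0.2651 in; L = 19 in.
Weld metal: φR_n = 0.75 × 0.6 × 100 × 0.2651 × 19 = 226.7 kips.
Base metal (shear rupture): φR_n = 0.75 × 0.6 × 65 × 0.4375 × 19 = 243.1 kips.
Governing: weld metal.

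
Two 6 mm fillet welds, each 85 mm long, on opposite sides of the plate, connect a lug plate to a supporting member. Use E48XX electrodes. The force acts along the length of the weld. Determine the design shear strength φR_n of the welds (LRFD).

E48XX → F_EXX = 480 MPa.
Effective throat t_e = 0.707 × 6 = 4.242 mm.
Total length L = 170 mm; A_we = 4.242 × 170 = 721.1 mm².
F_nw = 0.6 F_EXX = 0.6 × 480 = 288 MPa.
φR_n = 0.75 × 288 × 721.1 × 10⁻³ = 155.8 kN.

φR_n ≈ 156 kN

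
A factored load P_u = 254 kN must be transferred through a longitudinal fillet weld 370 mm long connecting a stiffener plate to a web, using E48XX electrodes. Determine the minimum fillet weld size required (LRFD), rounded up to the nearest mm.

E48XX → F_EXX = 480 MPa.
Total weld length L = 370 mm.
Required throat t_e = P_u / (φ × 0.6 F_EXX × L) = 254 / (0.75 × 0.6 × 480 × 370 × 10⁻³) = 3.178 mm.
Required leg w = t_e / 0.707 = 4.495 mm → use 5 mm.

w = 5 mm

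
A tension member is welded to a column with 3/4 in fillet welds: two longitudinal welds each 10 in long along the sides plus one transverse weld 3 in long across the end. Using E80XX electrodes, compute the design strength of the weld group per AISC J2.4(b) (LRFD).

φR_n ≈ 439 kips

E80XX → F_EXX = 80 ksi.
t_e = 0.707 × 0.75 = 0.5302 in.
R_nwl = 0.6 × 80 × 0.5302 × 20 = 509 kips (longitudinal, 2 welds).
R_nwt = 0.6 × 80 × 0.5302 × 3 = 76.36 kips (transverse, base value).
(i) R_nwl + R_nwt = 585.4 kips; (ii) 0.85 R_nwl + 1.5 R_nwt = 547.2 kips.
R_n = max = 585.4 kips [governs: (i)]; φR_n = 439 kips.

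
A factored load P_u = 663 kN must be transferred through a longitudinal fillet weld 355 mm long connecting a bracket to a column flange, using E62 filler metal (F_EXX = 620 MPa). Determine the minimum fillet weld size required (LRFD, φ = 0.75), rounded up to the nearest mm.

w = 10 mm

Total weld length L = 355 mm.
Required throat t_e = P_u / (φ × 0.6 F_EXX × L) = 663 / (0.75 × 0.6 × 620 × 355 × 10⁻³) = 6.694 mm.
Required leg w = t_e / 0.707 = 9.468 mm → use 10 mm.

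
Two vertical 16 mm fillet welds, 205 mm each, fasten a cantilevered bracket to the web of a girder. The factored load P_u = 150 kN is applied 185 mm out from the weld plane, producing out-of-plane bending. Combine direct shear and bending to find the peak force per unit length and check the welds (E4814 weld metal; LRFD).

f_max ≈ 2010 N/mm; adequate

E48XX → F_EXX = 480 MPa.
L_w = 2 × 205 = 410 mm; section modulus (unit throat) S = 2 × L²/6 = 14010 mm².
Direct shear f_v = P/L_w = 150×10³/410 = 365.9 N/mm.
Moment M = P × e = 150×10³ × 185 = 27750000 N·mm; bending f_b = M/S = 1981 N/mm.
f_max = √(f_v² + f_b²) = √(365.9² + 1981²) = 2014 N/mm.
φr_n = 0.75 × 0.6 × 480 × (0.707 × 16) = 2443 N/mm → adequate.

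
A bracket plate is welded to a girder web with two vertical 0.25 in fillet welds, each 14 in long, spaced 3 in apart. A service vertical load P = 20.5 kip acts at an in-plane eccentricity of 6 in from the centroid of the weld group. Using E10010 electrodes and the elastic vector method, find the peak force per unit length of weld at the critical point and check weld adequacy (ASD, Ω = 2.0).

f_max ≈ 1.98 kip/in; adequate

E100XX → F_EXX = 100 ksi.
Total weld length L_w = 28 in. Treat welds as unit-width lines.
Polar moment about centroid: J = 2[d³/12 + d(b/2)²] = 2[14³/12 + 14×1.5²] = 520.3 in³.
Direct shear f_v = P/L_w = 20.5 / 28 = 0.7321 kip/in (vertical).
Torsion M = P·e = 20.5 × 6 = 123 kip·in.
Critical point at (x, y) = (1.5, 7) from centroid. f_tx = M·y/J = 1.655 kip/in; f_ty = M·x/J = 0.3546 kip/in.
Resultant f_max = √[f_tx² + (f_v + f_ty)²] = √[1.655² + (0.7321 + 0.3546)²] = 1.98 kip/in.
Capacity per unit length: r_n/Ω = (1/2.0) × 0.6 × 100 × (0.707 × 0.25) = 5.302 kip/in.
1.98 ≤ 5.302 → adequate.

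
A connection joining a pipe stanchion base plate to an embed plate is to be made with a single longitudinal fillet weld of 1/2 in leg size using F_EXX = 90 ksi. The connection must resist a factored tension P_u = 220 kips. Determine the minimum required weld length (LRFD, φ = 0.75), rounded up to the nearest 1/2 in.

L = 15.5 in

Throat t_e = 0.707 × 0.5 = 0.3535 in.
φr_n = 0.75 × 0.6 × 90 × 0.3535 = 14.32 kips/in.
L_req = P_u / φr_n = 220 / 14.32 = 15.37 in total.
Round up → use L = 15.5 in.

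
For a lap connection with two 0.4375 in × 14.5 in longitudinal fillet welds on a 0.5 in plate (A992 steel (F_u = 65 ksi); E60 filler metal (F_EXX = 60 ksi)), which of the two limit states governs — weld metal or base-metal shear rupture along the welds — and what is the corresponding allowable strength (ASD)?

t_e = 0.707 × 0.4375 = 0.3093 in; L = 29 in.
Weld metal: R_n/Ω = (1/2.0) × 0.6 × 60 × 0.3093 × 29 = 161.5 kip.
Base metal (shear rupture): R_n/Ω = (1/2.0) × 0.6 × 65 × 0.5 × 29 = 282.8 kip.
Governing: weld metal.

R_n/Ω ≈ 161 kip (weld metal governs)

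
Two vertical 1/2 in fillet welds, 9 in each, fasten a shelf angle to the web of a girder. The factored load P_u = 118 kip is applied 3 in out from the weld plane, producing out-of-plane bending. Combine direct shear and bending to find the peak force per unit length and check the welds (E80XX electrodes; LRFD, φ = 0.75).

E80XX → F_EXX = 80 ksi.
L_w = 2 × 9 = 18 in; section modulus (unit throat) S = 2 × L²/6 = 27 in².
Direct shear f_v = P/L_w = 118/18 = 6.556 kip/in.
Moment M = P × e = 118 × 3 = 354 kip·in; bending f_b = M/S = 13.11 kip/in.
f_max = √(f_v² + f_b²) = √(6.556² + 13.11²) = 14.66 kip/in.
φr_n = 0.75 × 0.6 × 80 × (0.707 × 0.5) = 12.73 kip/in → NOT adequate.

f_max ≈ 14.7 kip/in; NOT adequate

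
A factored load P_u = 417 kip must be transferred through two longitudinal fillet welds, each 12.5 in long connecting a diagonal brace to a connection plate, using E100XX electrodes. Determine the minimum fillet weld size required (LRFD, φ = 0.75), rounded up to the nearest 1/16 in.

E100XX → F_EXX = 100 ksi.
Total weld length L = 25 in.
Required throat t_e = P_u / (φ × 0.6 F_EXX × L) = 417 / (0.75 × 0.6 × 100 × 25) = 0.3707 in.
Required leg w = t_e / 0.707 = 0.5243 in → use 9/16 in.

w = 9/16 in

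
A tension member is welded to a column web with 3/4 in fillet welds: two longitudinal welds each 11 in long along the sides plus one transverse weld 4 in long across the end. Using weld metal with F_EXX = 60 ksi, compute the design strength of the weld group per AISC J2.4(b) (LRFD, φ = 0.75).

t_e = 0.707 × 0.75 = 0.5302 in.
R_nwl = 0.6 × 60 × 0.5302 × 22 = 420 kip (longitudinal, 2 welds).
R_nwt = 0.6 × 60 × 0.5302 × 4 = 76.36 kip (transverse, base value).
(i) R_nwl + R_nwt = 496.3 kip; (ii) 0.85 R_nwl + 1.5 R_nwt = 471.5 kip.
R_n = max = 496.3 kip [governs: (i)]; φR_n = 372.2 kip.

φR_n ≈ 372 kip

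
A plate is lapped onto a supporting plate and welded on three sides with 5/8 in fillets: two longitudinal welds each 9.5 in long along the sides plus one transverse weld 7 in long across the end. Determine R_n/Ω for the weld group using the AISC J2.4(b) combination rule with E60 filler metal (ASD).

E60XX → F_EXX = 60 ksi.
t_e = 0.707 × 0.625 = 0.4419 in.
R_nwl = 0.6 × 60 × 0.4419 × 19 = 302.2 kips (longitudinal, 2 welds).
R_nwt = 0.6 × 60 × 0.4419 × 7 = 111.4 kips (transverse, base value).
(i) R_nwl + R_nwt = 413.6 kips; (ii) 0.85 R_nwl + 1.5 R_nwt = 423.9 kips.
R_n = max = 423.9 kips [governs: (ii)]; R_n/Ω = 212 kips.

R_n/Ω ≈ 212 kips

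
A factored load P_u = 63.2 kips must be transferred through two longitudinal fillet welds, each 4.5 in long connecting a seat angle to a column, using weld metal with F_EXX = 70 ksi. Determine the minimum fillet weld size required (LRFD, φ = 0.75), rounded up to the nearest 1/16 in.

w = 3/8 in

Total weld length L = 9 in.
Required throat t_e = P_u / (φ × 0.6 F_EXX × L) = 63.2 / (0.75 × 0.6 × 70 × 9) = 0.2229 in.
Required leg w = t_e / 0.707 = 0.3153 in → use 3/8 in.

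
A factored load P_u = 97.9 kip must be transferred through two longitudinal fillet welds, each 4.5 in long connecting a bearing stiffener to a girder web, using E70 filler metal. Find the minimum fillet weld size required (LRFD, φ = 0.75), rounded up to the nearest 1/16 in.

w = 1/2 in

E70XX → F_EXX = 70 ksi.
Total weld length L = 9 in.
Required throat t_e = P_u / (φ × 0.6 F_EXX × L) = 97.9 / (0.75 × 0.6 × 70 × 9) = 0.3453 in.
Required leg w = t_e / 0.707 = 0.4884 in → use 1/2 in.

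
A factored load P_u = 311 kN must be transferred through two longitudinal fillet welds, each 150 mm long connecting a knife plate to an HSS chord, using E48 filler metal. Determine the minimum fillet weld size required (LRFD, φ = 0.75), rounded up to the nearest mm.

E48XX → F_EXX = 480 MPa.
Total weld length L = 300 mm.
Required throat t_e = P_u / (φ × 0.6 F_EXX × L) = 311 / (0.75 × 0.6 × 480 × 300 × 10⁻³) = 4.799 mm.
Required leg w = t_e / 0.707 = 6.788 mm → use 7 mm.

w = 7 mm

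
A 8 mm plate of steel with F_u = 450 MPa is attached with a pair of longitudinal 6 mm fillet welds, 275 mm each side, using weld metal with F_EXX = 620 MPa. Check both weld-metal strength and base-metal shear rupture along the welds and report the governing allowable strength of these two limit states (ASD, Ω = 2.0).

R_n/Ω ≈ 434 kN (weld metal governs)

t_e = 0.707 × 6 = 4.242 mm; L = 550 mm.
Weld metal: R_n/Ω = (1/2.0) × 0.6 × 620 × 4.242 × 550 × 10⁻³ = 434 kN.
Base metal (shear rupture): R_n/Ω = (1/2.0) × 0.6 × 450 × 8 × 550 × 10⁻³ = 594 kN.
Governing: weld metal.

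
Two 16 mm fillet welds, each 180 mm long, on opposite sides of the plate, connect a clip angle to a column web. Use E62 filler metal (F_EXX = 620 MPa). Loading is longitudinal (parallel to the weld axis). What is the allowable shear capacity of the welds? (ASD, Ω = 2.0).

Effective throat t_e = 0.707 × 16 = 11.31 mm.
Total length L = 360 mm; A_we = 11.31 × 360 = 4072 mm².
F_nw = 0.6 F_EXX = 0.6 × 620 = 372 MPa.
R_n = 372 × 4072 × 10⁻³ = 1515 kN; R_n/Ω = 1515/2.0 = 757.5 kN.

R_n/Ω ≈ 757 kN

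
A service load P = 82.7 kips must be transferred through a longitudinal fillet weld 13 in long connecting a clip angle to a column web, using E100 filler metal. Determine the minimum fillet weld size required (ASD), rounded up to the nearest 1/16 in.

w = 5/16 in

E100XX → F_EXX = 100 ksi.
Total weld length L = 13 in.
Required throat t_e = P × Ω / (0.6 F_EXX × L) = 82.7 × 2.0 / (0.6 × 100 × 13) = 0.2121 in.
Required leg w = t_e / 0.707 = 0.2999 in → use 5/16 in.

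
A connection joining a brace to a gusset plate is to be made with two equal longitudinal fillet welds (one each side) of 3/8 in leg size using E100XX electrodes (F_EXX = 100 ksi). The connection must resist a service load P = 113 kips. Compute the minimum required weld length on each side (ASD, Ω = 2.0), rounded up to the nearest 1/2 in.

Throat t_e = 0.707 × 0.375 = 0.2651 in.
r_n/Ω = (0.6 × 100 × 0.2651) / 2.0 = 7.954 kip/in.
L_req = P / (r_n/Ω) = 113 / 7.954 = 14.21 in total.
Per side: 14.21 / 2 = 7.104 in.
Round up → use L = 7.5 in on each side.

L = 7.5 in on each side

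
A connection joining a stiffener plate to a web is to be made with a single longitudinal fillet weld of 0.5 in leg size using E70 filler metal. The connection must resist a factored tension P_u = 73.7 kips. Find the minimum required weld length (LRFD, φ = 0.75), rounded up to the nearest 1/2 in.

E70XX → F_EXX = 70 ksi.
Throat t_e = 0.707 × 0.5 = 0.3535 in.
φr_n = 0.75 × 0.6 × 70 × 0.3535 = 11.14 kips/in.
L_req = P_u / φr_n = 73.7 / 11.14 = 6.619 in total.
Round up → use L = 7 in.

L = 7 in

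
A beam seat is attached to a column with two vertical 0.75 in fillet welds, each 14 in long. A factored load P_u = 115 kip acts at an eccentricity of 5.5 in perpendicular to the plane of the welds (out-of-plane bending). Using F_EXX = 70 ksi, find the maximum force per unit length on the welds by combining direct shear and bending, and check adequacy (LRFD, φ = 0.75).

L_w = 2 × 14 = 28 in; section modulus (unit throat) S = 2 × L²/6 = 65.33 in².
Direct shear f_v = P/L_w = 115/28 = 4.107 kip/in.
Moment M = P × e = 115 × 5.5 = 632.5 kip·in; bending f_b = M/S = 9.681 kip/in.
f_max = √(f_v² + f_b²) = √(4.107² + 9.681²) = 10.52 kip/in.
φr_n = 0.75 × 0.6 × 70 × (0.707 × 0.75) = 16.7 kip/in → adequate.

f_max ≈ 10.5 kip/in; adequate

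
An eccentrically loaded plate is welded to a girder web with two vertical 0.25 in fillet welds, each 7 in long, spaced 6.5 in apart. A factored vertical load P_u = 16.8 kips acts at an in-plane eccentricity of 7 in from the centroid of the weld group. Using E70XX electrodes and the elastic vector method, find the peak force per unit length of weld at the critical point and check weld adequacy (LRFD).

f_max ≈ 3.66 kip/in; adequate

E70XX → F_EXX = 70 ksi.
Total weld length L_w = 14 in. Treat welds as unit-width lines.
Polar moment about centroid: J = 2[d³/12 + d(b/2)²] = 2[7³/12 + 7×3.25²] = 205 in³.
Direct shear f_v = P/L_w = 16.8 / 14 = 1.2 kip/in (vertical).
Torsion M = P·e = 16.8 × 7 = 117.6 kip·in.
Critical point at (x, y) = (3.25, 3.5) from centroid. f_tx = M·y/J = 2.007 kip/in; f_ty = M·x/J = 1.864 kip/in.
Resultant f_max = √[f_tx² + (f_v + f_ty)²] = √[2.007² + (1.2 + 1.864)²] = 3.663 kip/in.
Capacity per unit length: φr_n = 0.75 × 0.6 × 70 × (0.707 × 0.25) = 5.568 kip/in.
3.663 ≤ 5.568 → adequate.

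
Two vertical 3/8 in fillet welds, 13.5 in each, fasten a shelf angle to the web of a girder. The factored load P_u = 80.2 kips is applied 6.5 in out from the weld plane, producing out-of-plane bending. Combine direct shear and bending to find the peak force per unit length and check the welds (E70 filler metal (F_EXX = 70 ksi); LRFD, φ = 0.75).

f_max ≈ 9.08 kip/in; NOT adequate

L_w = 2 × 13.5 = 27 in; section modulus (unit throat) S = 2 × L²/6 = 60.75 in².
Direct shear f_v = P/L_w = 80.2/27 = 2.97 kip/in.
Moment M = P × e = 80.2 × 6.5 = 521.3 kip·in; bending f_b = M/S = 8.581 kip/in.
f_max = √(f_v² + f_b²) = √(2.97² + 8.581²) = 9.081 kip/in.
φr_n = 0.75 × 0.6 × 70 × (0.707 × 0.375) = 8.351 kip/in → NOT adequate.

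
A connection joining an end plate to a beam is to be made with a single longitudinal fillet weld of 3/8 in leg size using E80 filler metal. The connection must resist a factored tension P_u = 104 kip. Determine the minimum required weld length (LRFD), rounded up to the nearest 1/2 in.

E80XX → F_EXX = 80 ksi.
Throat t_e = 0.707 × 0.375 = 0.2651 in.
φr_n = 0.75 × 0.6 × 80 × 0.2651 = 9.544 kip/in.
L_req = P_u / φr_n = 104 / 9.544 = 10.9 in total.
Round up → use L = 11 in.

L = 11 in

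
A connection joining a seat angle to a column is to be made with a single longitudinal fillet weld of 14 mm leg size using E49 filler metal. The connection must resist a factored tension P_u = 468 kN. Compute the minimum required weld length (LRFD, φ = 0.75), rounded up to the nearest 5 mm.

L = 215 mm

E49XX → F_EXX = 490 MPa.
Throat t_e = 0.707 × 14 = 9.898 mm.
φr_n = 0.75 × 0.6 × 490 × 9.898 × 10⁻³ = 2.183 kN/mm.
L_req = P_u / φr_n = 468 / 2.183 = 214.4 mm total.
Round up → use L = 215 mm.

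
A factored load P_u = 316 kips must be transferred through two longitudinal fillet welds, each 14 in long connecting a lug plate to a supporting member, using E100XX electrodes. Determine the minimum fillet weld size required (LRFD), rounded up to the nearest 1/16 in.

E100XX → F_EXX = 100 ksi.
Total weld length L = 28 in.
Required throat t_e = P_u / (φ × 0.6 F_EXX × L) = 316 / (0.75 × 0.6 × 100 × 28) = 0.2508 in.
Required leg w = t_e / 0.707 = 0.3547 in → use 3/8 in.

w = 3/8 in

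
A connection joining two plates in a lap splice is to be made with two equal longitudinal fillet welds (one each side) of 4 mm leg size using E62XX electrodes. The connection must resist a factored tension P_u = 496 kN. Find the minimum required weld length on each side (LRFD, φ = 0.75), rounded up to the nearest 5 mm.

L = 315 mm on each side

E62XX → F_EXX = 620 MPa.
Throat t_e = 0.707 × 4 = 2.828 mm.
φr_n = 0.75 × 0.6 × 620 × 2.828 × 10⁻³ = 0.789 kN/mm.
L_req = P_u / φr_n = 496 / 0.789 = 628.6 mm total.
Per side: 628.6 / 2 = 314.3 mm.
Round up → use L = 315 mm on each side.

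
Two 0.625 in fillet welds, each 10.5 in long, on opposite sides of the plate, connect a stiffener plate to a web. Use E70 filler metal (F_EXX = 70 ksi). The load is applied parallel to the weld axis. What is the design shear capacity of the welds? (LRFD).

φR_n ≈ 292 kips

Effective throat t_e = 0.707 × 0.625 = 0.4419 in.
Total length L = 21 in; A_we = 0.4419 × 21 = 9.279 in².
F_nw = 0.6 F_EXX = 0.6 × 70 = 42 ksi.
φR_n = 0.75 × 42 × 9.279 = 292.3 kips.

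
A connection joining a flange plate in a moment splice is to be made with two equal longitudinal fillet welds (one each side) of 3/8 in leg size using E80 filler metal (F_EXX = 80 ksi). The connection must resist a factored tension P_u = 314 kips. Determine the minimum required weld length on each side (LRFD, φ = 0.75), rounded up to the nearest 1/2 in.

Throat t_e = 0.707 × 0.375 = 0.2651 in.
φr_n = 0.75 × 0.6 × 80 × 0.2651 = 9.544 kips/in.
L_req = P_u / φr_n = 314 / 9.544 = 32.9 in total.
Per side: 32.9 / 2 = 16.45 in.
Round up → use L = 16.5 in on each side.

L = 16.5 in on each side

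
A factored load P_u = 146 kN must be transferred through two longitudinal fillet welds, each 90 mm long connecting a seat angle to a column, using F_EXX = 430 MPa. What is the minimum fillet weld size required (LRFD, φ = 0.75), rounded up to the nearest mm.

w = 6 mm

Total weld length L = 180 mm.
Required throat t_e = P_u / (φ × 0.6 F_EXX × L) = 146 / (0.75 × 0.6 × 430 × 180 × 10⁻³) = 4.192 mm.
Required leg w = t_e / 0.707 = 5.929 mm → use 6 mm.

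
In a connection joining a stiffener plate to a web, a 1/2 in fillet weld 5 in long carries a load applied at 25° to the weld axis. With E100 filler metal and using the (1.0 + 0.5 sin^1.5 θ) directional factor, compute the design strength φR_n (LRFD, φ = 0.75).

φR_n ≈ 90.5 kip

E100XX → F_EXX = 100 ksi.
t_e = 0.707 × 0.5 = 0.3535 in; A_we = 0.3535 × 5 = 1.767 in².
Directional factor: 1.0 + 0.5 sin^1.5(25°) = 1.137.
F_nw = 0.6 × 100 × 1.137 = 68.24 ksi.
φR_n = 0.75 × 68.24 × 1.767 = 90.46 kip.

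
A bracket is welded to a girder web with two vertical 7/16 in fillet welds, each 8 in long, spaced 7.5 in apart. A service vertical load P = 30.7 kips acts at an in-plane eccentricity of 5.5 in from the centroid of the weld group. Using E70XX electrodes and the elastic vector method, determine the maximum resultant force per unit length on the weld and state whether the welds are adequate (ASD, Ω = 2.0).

E70XX → F_EXX = 70 ksi.
Total weld length L_w = 16 in. Treat welds as unit-width lines.
Polar moment about centroid: J = 2[d³/12 + d(b/2)²] = 2[8³/12 + 8×3.75²] = 310.3 in³.
Direct shear f_v = P/L_w = 30.7 / 16 = 1.919 kip/in (vertical).
Torsion M = P·e = 30.7 × 5.5 = 168.85 kip·in.
Critical point at (x, y) = (3.75, 4) from centroid. f_tx = M·y/J = 2.176 kip/in; f_ty = M·x/J = 2.04 kip/in.
Resultant f_max = √[f_tx² + (f_v + f_ty)²] = √[2.176² + (1.919 + 2.04)²] = 4.518 kip/in.
Capacity per unit length: r_n/Ω = (1/2.0) × 0.6 × 70 × (0.707 × 0.4375) = 6.496 kip/in.
4.518 ≤ 6.496 → adequate.

f_max ≈ 4.52 kip/in; adequate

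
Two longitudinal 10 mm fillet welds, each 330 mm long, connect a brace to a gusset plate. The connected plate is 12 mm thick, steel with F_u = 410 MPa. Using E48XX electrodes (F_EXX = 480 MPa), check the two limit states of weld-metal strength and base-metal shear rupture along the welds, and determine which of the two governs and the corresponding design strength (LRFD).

t_e = 0.707 × 10 = 7.07 mm; L = 660 mm.
Weld metal: φR_n = 0.75 × 0.6 × 480 × 7.07 × 660 × 10⁻³ = 1008 kN.
Base metal (shear rupture): φR_n = 0.75 × 0.6 × 410 × 12 × 660 × 10⁻³ = 1461 kN.
Governing: weld metal.

φR_n ≈ 1010 kN (weld metal governs)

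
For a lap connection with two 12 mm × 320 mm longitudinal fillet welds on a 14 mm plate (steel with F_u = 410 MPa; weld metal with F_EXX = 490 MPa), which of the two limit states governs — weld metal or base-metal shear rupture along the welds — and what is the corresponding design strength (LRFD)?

φR_n ≈ 1200 kN (weld metal governs)

t_e = 0.707 × 12 = 8.484 mm; L = 640 mm.
Weld metal: φR_n = 0.75 × 0.6 × 490 × 8.484 × 640 × 10⁻³ = 1197 kN.
Base metal (shear rupture): φR_n = 0.75 × 0.6 × 410 × 14 × 640 × 10⁻³ = 1653 kN.
Governing: weld metal.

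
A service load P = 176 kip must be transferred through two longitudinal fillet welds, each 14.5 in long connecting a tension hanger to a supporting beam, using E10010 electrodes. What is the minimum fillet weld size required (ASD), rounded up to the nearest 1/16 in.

w = 5/16 in

E100XX → F_EXX = 100 ksi.
Total weld length L = 29 in.
Required throat t_e = P × Ω / (0.6 F_EXX × L) = 176 × 2.0 / (0.6 × 100 × 29) = 0.2023 in.
Required leg w = t_e / 0.707 = 0.2861 in → use 5/16 in.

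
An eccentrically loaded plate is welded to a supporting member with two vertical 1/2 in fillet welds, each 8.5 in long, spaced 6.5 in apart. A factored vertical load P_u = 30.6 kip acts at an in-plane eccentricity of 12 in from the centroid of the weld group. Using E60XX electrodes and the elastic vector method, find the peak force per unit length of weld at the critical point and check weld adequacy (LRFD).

f_max ≈ 8.19 kip/in; adequate

E60XX → F_EXX = 60 ksi.
Total weld length L_w = 17 in. Treat welds as unit-width lines.
Polar moment about centroid: J = 2[d³/12 + d(b/2)²] = 2[8.5³/12 + 8.5×3.25²] = 281.9 in³.
Direct shear f_v = P/L_w = 30.6 / 17 = 1.8 kip/in (vertical).
Torsion M = P·e = 30.6 × 12 = 367.2 kip·in.
Critical point at (x, y) = (3.25, 4.25) from centroid. f_tx = M·y/J = 5.536 kip/in; f_ty = M·x/J = 4.233 kip/in.
Resultant f_max = √[f_tx² + (f_v + f_ty)²] = √[5.536² + (1.8 + 4.233)²] = 8.188 kip/in.
Capacity per unit length: φr_n = 0.75 × 0.6 × 60 × (0.707 × 0.5) = 9.544 kip/in.
8.188 ≤ 9.544 → adequate.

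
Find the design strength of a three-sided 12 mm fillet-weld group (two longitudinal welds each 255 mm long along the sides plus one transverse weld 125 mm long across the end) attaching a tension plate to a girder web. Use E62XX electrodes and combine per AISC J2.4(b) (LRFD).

E62XX → F_EXX = 620 MPa.
t_e = 0.707 × 12 = 8.484 mm.
R_nwl = 0.6 × 620 × 8.484 × 510 × 10⁻³ = 1610 kN (longitudinal, 2 welds).
R_nwt = 0.6 × 620 × 8.484 × 125 × 10⁻³ = 394.5 kN (transverse, base value).
(i) R_nwl + R_nwt = 2004 kN; (ii) 0.85 R_nwl + 1.5 R_nwt = 1960 kN.
R_n = max = 2004 kN [governs: (i)]; φR_n = 1503 kN.

φR_n ≈ 1500 kN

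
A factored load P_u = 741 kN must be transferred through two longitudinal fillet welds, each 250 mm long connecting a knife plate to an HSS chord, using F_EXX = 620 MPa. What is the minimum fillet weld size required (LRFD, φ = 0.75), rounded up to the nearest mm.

Total weld length L = 500 mm.
Required throat t_e = P_u / (φ × 0.6 F_EXX × L) = 741 / (0.75 × 0.6 × 620 × 500 × 10⁻³) = 5.312 mm.
Required leg w = t_e / 0.707 = 7.513 mm → use 8 mm.

w = 8 mm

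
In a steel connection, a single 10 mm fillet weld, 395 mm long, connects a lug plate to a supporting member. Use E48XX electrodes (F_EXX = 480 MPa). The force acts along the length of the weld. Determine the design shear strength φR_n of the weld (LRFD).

Effective throat t_e = 0.707 × 10 = 7.07 mm.
Total length L = 395 mm; A_we = 7.07 × 395 = 2793 mm².
F_nw = 0.6 F_EXX = 0.6 × 480 = 288 MPa.
φR_n = 0.75 × 288 × 2793 × 10⁻³ = 603.2 kN.

φR_n ≈ 603 kN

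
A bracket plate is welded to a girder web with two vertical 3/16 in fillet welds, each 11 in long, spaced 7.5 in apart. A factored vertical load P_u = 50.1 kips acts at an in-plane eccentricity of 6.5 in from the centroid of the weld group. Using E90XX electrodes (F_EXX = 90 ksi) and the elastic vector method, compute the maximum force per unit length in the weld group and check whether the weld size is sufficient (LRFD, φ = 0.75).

Total weld length L_w = 22 in. Treat welds as unit-width lines.
Polar moment about centroid: J = 2[d³/12 + d(b/2)²] = 2[11³/12 + 11×3.75²] = 531.2 in³.
Direct shear f_v = P/L_w = 50.1 / 22 = 2.277 kip/in (vertical).
Torsion M = P·e = 50.1 × 6.5 = 325.65 kip·in.
Critical point at (x, y) = (3.75, 5.5) from centroid. f_tx = M·y/J = 3.372 kip/in; f_ty = M·x/J = 2.299 kip/in.
Resultant f_max = √[f_tx² + (f_v + f_ty)²] = √[3.372² + (2.277 + 2.299)²] = 5.684 kip/in.
Capacity per unit length: φr_n = 0.75 × 0.6 × 90 × (0.707 × 0.1875) = 5.369 kip/in.
5.684 > 5.369 → NOT adequate.

f_max ≈ 5.68 kip/in; NOT adequate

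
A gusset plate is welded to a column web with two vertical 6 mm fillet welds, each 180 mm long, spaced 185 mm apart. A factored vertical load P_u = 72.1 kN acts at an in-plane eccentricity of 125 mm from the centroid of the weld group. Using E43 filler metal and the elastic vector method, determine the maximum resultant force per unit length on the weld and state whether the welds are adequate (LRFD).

f_max ≈ 453 N/mm; adequate

E43XX → F_EXX = 430 MPa.
Total weld length L_w = 360 mm. Treat welds as unit-width lines.
Polar moment about centroid: J = 2[d³/12 + d(b/2)²] = 2[180³/12 + 180×92.5²] = 4052000 mm³.
Direct shear f_v = P/L_w = 72.1×10³ / 360 = 200.3 N/mm (vertical).
Torsion M = P·e = 72.1×10³ × 125 = 9012500 N·mm.
Critical point at (x, y) = (92.5, 90) from centroid. f_tx = M·y/J = 200.2 N/mm; f_ty = M·x/J = 205.7 N/mm.
Resultant f_max = √[f_tx² + (f_v + f_ty)²] = √[200.2² + (200.3 + 205.7)²] = 452.7 N/mm.
Capacity per unit length: φr_n = 0.75 × 0.6 × 430 × (0.707 × 6) = 820.8 N/mm.
452.7 ≤ 820.8 → adequate.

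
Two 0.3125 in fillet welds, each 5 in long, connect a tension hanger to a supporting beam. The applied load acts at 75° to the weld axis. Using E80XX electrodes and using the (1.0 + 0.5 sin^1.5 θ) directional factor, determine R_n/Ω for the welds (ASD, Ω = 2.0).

E80XX → F_EXX = 80 ksi.
t_e = 0.707 × 0.3125 = 0.2209 in; A_we = 0.2209 × 10 = 2.209 in².
Directional factor: 1.0 + 0.5 sin^1.5(75°) = 1.475.
F_nw = 0.6 × 80 × 1.475 = 70.78 ksi.
R_n/Ω = (70.78 × 2.209) / 2.0 = 78.19 kip.

R_n/Ω ≈ 78.2 kip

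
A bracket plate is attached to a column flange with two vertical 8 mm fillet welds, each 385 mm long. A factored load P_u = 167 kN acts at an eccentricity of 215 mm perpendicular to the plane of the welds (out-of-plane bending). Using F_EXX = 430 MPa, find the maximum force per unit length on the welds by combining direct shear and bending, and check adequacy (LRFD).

f_max ≈ 758 N/mm; adequate

L_w = 2 × 385 = 770 mm; section modulus (unit throat) S = 2 × L²/6 = 49410 mm².
Direct shear f_v = P/L_w = 167×10³/770 = 216.9 N/mm.
Moment M = P × e = 167×10³ × 215 = 35905000 N·mm; bending f_b = M/S = 726.7 N/mm.
f_max = √(f_v² + f_b²) = √(216.9² + 726.7²) = 758.4 N/mm.
φr_n = 0.75 × 0.6 × 430 × (0.707 × 8) = 1094 N/mm → adequate.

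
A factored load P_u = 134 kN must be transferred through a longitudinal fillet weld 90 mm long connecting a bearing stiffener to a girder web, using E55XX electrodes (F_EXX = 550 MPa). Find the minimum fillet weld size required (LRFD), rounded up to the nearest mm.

Total weld length L = 90 mm.
Required throat t_e = P_u / (φ × 0.6 F_EXX × L) = 134 / (0.75 × 0.6 × 550 × 90 × 10⁻³) = 6.016 mm.
Required leg w = t_e / 0.707 = 8.509 mm → use 9 mm.

w = 9 mm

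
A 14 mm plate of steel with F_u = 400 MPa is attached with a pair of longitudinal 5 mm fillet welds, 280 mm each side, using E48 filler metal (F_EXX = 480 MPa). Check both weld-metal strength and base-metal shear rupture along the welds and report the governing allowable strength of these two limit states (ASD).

t_e = 0.707 × 5 = 3.535 mm; L = 560 mm.
Weld metal: R_n/Ω = (1/2.0) × 0.6 × 480 × 3.535 × 560 × 10⁻³ = 285.1 kN.
Base metal (shear rupture): R_n/Ω = (1/2.0) × 0.6 × 400 × 14 × 560 × 10⁻³ = 940.8 kN.
Governing: weld metal.

R_n/Ω ≈ 285 kN (weld metal governs)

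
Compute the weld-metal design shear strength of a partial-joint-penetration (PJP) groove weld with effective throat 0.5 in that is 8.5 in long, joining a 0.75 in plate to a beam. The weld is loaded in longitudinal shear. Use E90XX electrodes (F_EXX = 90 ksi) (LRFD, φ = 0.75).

Effective throat (given) t_e = 0.5 in.
A_we = 0.5 × 8.5 = 4.25 in².
F_nw = 0.6 F_EXX = 54 ksi.
φR_n = 0.75 × 54 × 4.25 = 172.1 kips.

φR_n ≈ 172 kips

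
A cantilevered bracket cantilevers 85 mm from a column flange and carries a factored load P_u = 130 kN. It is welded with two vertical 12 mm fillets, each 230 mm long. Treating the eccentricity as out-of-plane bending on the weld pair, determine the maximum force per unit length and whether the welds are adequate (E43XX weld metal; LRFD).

E43XX → F_EXX = 430 MPa.
L_w = 2 × 230 = 460 mm; section modulus (unit throat) S = 2 × L²/6 = 17630 mm².
Direct shear f_v = P/L_w = 130×10³/460 = 282.6 N/mm.
Moment M = P × e = 130×10³ × 85 = 11050000 N·mm; bending f_b = M/S = 626.7 N/mm.
f_max = √(f_v² + f_b²) = √(282.6² + 626.7²) = 687.4 N/mm.
φr_n = 0.75 × 0.6 × 430 × (0.707 × 12) = 1642 N/mm → adequate.

f_max ≈ 687 N/mm; adequate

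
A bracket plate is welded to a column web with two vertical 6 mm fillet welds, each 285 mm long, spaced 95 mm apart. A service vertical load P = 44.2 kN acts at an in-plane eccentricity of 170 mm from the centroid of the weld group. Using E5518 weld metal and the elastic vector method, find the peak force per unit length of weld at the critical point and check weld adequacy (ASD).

f_max ≈ 255 N/mm; adequate

E55XX → F_EXX = 550 MPa.
Total weld length L_w = 570 mm. Treat welds as unit-width lines.
Polar moment about centroid: J = 2[d³/12 + d(b/2)²] = 2[285³/12 + 285×47.5²] = 5144000 mm³.
Direct shear f_v = P/L_w = 44.2×10³ / 570 = 77.54 N/mm (vertical).
Torsion M = P·e = 44.2×10³ × 170 = 7514000 N·mm.
Critical point at (x, y) = (47.5, 142.5) from centroid. f_tx = M·y/J = 208.1 N/mm; f_ty = M·x/J = 69.38 N/mm.
Resultant f_max = √[f_tx² + (f_v + f_ty)²] = √[208.1² + (77.54 + 69.38)²] = 254.8 N/mm.
Capacity per unit length: r_n/Ω = (1/2.0) × 0.6 × 550 × (0.707 × 6) = 699.9 N/mm.
254.8 ≤ 699.9 → adequate.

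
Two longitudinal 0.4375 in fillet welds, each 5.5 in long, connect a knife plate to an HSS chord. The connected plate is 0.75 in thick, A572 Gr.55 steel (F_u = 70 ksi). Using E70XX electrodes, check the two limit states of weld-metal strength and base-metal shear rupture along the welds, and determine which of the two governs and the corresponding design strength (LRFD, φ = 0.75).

E70XX → F_EXX = 70 ksi.
t_e = 0.707 × 0.4375 = 0.3093 in; L = 11 in.
Weld metal: φR_n = 0.75 × 0.6 × 70 × 0.3093 × 11 = 107.2 kip.
Base metal (shear rupture): φR_n = 0.75 × 0.6 × 70 × 0.75 × 11 = 259.9 kip.
Governing: weld metal.

φR_n ≈ 107 kip (weld metal governs)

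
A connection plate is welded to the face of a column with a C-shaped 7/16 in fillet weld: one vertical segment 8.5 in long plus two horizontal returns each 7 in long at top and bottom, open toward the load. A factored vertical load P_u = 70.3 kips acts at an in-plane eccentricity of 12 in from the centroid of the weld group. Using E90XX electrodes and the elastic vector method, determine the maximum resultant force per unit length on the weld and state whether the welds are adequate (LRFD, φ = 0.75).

f_max ≈ 15.2 kip/in; NOT adequate

E90XX → F_EXX = 90 ksi.
Total weld length L_w = 22.5 in. Treat welds as unit-width lines.
Centroid: x̄ = 2×7×3.5 / 22.5 = 2.178 in from the vertical weld.
Polar moment about centroid: J = I_x + I_y = [8.5³/12 + 2×7×4.25²] + [8.5×2.178² + 2(7³/12 + 7×1.322²)] = 426 in³.
Direct shear f_v = P/L_w = 70.3 / 22.5 = 3.124 kip/in (vertical).
Torsion M = P·e = 70.3 × 12 = 843.6 kip·in.
Critical point at (x, y) = (4.822, 4.25) from centroid. f_tx = M·y/J = 8.416 kip/in; f_ty = M·x/J = 9.549 kip/in.
Resultant f_max = √[f_tx² + (f_v + f_ty)²] = √[8.416² + (3.124 + 9.549)²] = 15.21 kip/in.
Capacity per unit length: φr_n = 0.75 × 0.6 × 90 × (0.707 × 0.4375) = 12.53 kip/in.
15.21 > 12.53 → NOT adequate.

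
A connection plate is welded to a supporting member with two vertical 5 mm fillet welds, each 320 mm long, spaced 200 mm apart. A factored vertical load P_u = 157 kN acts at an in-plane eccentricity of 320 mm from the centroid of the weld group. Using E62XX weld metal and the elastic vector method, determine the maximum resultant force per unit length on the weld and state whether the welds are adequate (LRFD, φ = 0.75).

f_max ≈ 952 N/mm; adequate

E62XX → F_EXX = 620 MPa.
Total weld length L_w = 640 mm. Treat welds as unit-width lines.
Polar moment about centroid: J = 2[d³/12 + d(b/2)²] = 2[320³/12 + 320×100²] = 11860000 mm³.
Direct shear f_v = P/L_w = 157×10³ / 640 = 245.3 N/mm (vertical).
Torsion M = P·e = 157×10³ × 320 = 50240000 N·mm.
Critical point at (x, y) = (100, 160) from centroid. f_tx = M·y/J = 677.7 N/mm; f_ty = M·x/J = 423.6 N/mm.
Resultant f_max = √[f_tx² + (f_v + f_ty)²] = √[677.7² + (245.3 + 423.6)²] = 952.2 N/mm.
Capacity per unit length: φr_n = 0.75 × 0.6 × 620 × (0.707 × 5) = 986.3 N/mm.
952.2 ≤ 986.3 → adequate.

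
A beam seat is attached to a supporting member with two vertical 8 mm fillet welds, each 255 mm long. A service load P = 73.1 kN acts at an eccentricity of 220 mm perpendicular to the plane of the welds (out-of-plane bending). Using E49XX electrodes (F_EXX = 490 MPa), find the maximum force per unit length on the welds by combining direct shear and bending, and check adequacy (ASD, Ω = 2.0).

f_max ≈ 756 N/mm; adequate

L_w = 2 × 255 = 510 mm; section modulus (unit throat) S = 2 × L²/6 = 21680 mm².
Direct shear f_v = P/L_w = 73.1×10³/510 = 143.3 N/mm.
Moment M = P × e = 73.1×10³ × 220 = 16082000 N·mm; bending f_b = M/S = 742 N/mm.
f_max = √(f_v² + f_b²) = √(143.3² + 742²) = 755.7 N/mm.
r_n/Ω = (1/2.0) × 0.6 × 490 × (0.707 × 8) = 831.4 N/mm → adequate.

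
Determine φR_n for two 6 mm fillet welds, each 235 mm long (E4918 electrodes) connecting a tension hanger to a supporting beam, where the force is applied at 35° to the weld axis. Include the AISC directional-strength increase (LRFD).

E49XX → F_EXX = 490 MPa.
t_e = 0.707 × 6 = 4.242 mm; A_we = 4.242 × 470 = 1994 mm².
Directional factor: 1.0 + 0.5 sin^1.5(35°) = 1.217.
F_nw = 0.6 × 490 × 1.217 = 357.9 MPa.
φR_n = 0.75 × 357.9 × 1994 × 10⁻³ = 535.1 kN.

φR_n ≈ 535 kN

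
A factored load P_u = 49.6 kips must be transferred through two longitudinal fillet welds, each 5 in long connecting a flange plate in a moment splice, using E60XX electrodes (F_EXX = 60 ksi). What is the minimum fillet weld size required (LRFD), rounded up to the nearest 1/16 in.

Total weld length L = 10 in.
Required throat t_e = P_u / (φ × 0.6 F_EXX × L) = 49.6 / (0.75 × 0.6 × 60 × 10) = 0.1837 in.
Required leg w = t_e / 0.707 = 0.2598 in → use 5/16 in.

w = 5/16 in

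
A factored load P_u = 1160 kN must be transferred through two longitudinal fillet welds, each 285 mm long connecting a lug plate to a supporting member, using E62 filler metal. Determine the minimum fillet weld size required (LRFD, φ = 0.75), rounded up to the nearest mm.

E62XX → F_EXX = 620 MPa.
Total weld length L = 570 mm.
Required throat t_e = P_u / (φ × 0.6 F_EXX × L) = 1160 / (0.75 × 0.6 × 620 × 570 × 10⁻³) = 7.294 mm.
Required leg w = t_e / 0.707 = 10.32 mm → use 11 mm.

w = 11 mm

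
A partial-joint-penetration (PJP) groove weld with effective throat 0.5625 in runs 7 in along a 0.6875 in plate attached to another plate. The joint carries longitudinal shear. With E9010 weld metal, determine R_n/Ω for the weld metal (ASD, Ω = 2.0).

R_n/Ω ≈ 106 kips

E90XX → F_EXX = 90 ksi.
Effective throat (given) t_e = 0.5625 in.
A_we = 0.5625 × 7 = 3.938 in².
F_nw = 0.6 F_EXX = 54 ksi.
R_n/Ω = (54 × 3.938) / 2.0 = 106.3 kips.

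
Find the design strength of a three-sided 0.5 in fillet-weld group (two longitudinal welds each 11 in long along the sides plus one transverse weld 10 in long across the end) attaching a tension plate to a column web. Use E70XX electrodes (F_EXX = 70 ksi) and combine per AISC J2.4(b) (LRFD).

φR_n ≈ 375 kips

t_e = 0.707 × 0.5 = 0.3535 in.
R_nwl = 0.6 × 70 × 0.3535 × 22 = 326.6 kips (longitudinal, 2 welds).
R_nwt = 0.6 × 70 × 0.3535 × 10 = 148.5 kips (transverse, base value).
(i) R_nwl + R_nwt = 475.1 kips; (ii) 0.85 R_nwl + 1.5 R_nwt = 500.3 kips.
R_n = max = 500.3 kips [governs: (ii)]; φR_n = 375.3 kips.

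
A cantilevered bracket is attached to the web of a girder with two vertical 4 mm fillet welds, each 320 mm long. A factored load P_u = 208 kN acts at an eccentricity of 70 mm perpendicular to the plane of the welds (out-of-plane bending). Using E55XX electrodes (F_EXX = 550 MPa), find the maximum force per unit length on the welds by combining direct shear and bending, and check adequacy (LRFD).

f_max ≈ 536 N/mm; adequate

L_w = 2 × 320 = 640 mm; section modulus (unit throat) S = 2 × L²/6 = 34130 mm².
Direct shear f_v = P/L_w = 208×10³/640 = 325 N/mm.
Moment M = P × e = 208×10³ × 70 = 14560000 N·mm; bending f_b = M/S = 426.6 N/mm.
f_max = √(f_v² + f_b²) = √(325² + 426.6²) = 536.3 N/mm.
φr_n = 0.75 × 0.6 × 550 × (0.707 × 4) = 699.9 N/mm → adequate.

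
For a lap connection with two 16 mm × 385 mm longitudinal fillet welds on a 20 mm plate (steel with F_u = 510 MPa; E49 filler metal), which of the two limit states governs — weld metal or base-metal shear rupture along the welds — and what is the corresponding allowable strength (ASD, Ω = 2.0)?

R_n/Ω ≈ 1280 kN (weld metal governs)

E49XX → F_EXX = 490 MPa.
t_e = 0.707 × 16 = 11.31 mm; L = 770 mm.
Weld metal: R_n/Ω = (1/2.0) × 0.6 × 490 × 11.31 × 770 × 10⁻³ = 1280 kN.
Base metal (shear rupture): R_n/Ω = (1/2.0) × 0.6 × 510 × 20 × 770 × 10⁻³ = 2356 kN.
Governing: weld metal.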